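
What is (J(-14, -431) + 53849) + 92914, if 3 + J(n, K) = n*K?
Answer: 152794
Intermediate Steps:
J(n, K) = -3 + K*n (J(n, K) = -3 + n*K = -3 + K*n)
(J(-14, -431) + 53849) + 92914 = ((-3 - 431*(-14)) + 53849) + 92914 = ((-3 + 6034) + 53849) + 92914 = (6031 + 53849) + 92914 = 59880 + 92914 = 152794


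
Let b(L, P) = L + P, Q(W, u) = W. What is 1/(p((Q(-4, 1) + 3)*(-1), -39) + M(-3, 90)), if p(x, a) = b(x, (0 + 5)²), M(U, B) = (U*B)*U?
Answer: 1/836 ≈ 0.0011962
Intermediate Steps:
M(U, B) = B*U² (M(U, B) = (B*U)*U = B*U²)
p(x, a) = 25 + x (p(x, a) = x + (0 + 5)² = x + 5² = x + 25 = 25 + x)
1/(p((Q(-4, 1) + 3)*(-1), -39) + M(-3, 90)) = 1/((25 + (-4 + 3)*(-1)) + 90*(-3)²) = 1/((25 - 1*(-1)) + 90*9) = 1/((25 + 1) + 810) = 1/(26 + 810) = 1/836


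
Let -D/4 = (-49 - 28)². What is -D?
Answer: 23716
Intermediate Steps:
D = -23716 (D = -4*(-49 - 28)² = -4*(-77)² = -4*5929 = -23716)
-D = -1*(-23716) = 23716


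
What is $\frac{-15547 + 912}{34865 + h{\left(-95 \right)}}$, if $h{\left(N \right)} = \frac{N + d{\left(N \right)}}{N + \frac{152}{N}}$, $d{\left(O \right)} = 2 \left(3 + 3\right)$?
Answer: $- \frac{1413741}{3368042} \approx -0.41975$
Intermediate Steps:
$d{\left(O \right)} = 12$ ($d{\left(O \right)} = 2 \cdot 6 = 12$)
$h{\left(N \right)} = \frac{12 + N}{N + \frac{152}{N}}$ ($h{\left(N \right)} = \frac{N + 12}{N + \frac{152}{N}} = \frac{12 + N}{N + \frac{152}{N}}$)
$\frac{-15547 + 912}{34865 + h{\left(-95 \right)}} = \frac{-15547 + 912}{34865 - \frac{95 \left(12 - 95\right)}{152 + \left(-95\right)^{2}}} = - \frac{14635}{34865 - 95 \frac{1}{152 + 9025} \left(-83\right)} = - \frac{14635}{34865 - 95 \cdot \frac{1}{9177} \left(-83\right)} = - \frac{14635}{34865 - \frac{5}{483} \left(-83\right)} = - \frac{14635}{34865 + \frac{415}{483}} = - \frac{14635}{\frac{16840210}{483}} = \left(-14635\right) \frac{483}{16840210} = - \frac{1413741}{3368042}$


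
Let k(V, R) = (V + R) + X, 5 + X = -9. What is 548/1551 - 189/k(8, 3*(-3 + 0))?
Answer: 100453/7755 ≈ 12.953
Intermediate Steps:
X = -14 (X = -5 - 9 = -14)
k(V, R) = -14 + R + V (k(V, R) = (V + R) - 14 = (R + V) - 14 = -14 + R + V)
548/1551 - 189/k(8, 3*(-3 + 0)) = 548/1551 - 189/(-14 + 3*(-3 + 0) + 8) = 548*(1/1551) - 189/(-14 + 3*(-3) + 8) = 548/1551 - 189/(-14 - 9 + 8) = 548/1551 - 189/(-15) = 548/1551 - 189*(-1/15) = 548/1551 + 63/5 = 100453/7755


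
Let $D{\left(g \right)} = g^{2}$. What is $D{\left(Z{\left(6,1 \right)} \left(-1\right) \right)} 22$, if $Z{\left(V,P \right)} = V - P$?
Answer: $550$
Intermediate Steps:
$D{\left(Z{\left(6,1 \right)} \left(-1\right) \right)} 22 = \left(\left(6 - 1\right) \left(-1\right)\right)^{2} \cdot 22 = \left(5 \left(-1\right)\right)^{2} \cdot 22 = \left(-5\right)^{2} \cdot 22 = 25 \cdot 22 = 550$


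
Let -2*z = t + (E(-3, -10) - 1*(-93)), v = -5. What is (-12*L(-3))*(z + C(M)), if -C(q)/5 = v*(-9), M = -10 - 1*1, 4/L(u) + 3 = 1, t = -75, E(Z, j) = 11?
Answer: -5748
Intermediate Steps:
L(u) = -2 (L(u) = 4/(-3 + 1) = 4/(-2) = 4*(-1/2) = -2)
M = -11 (M = -10 - 1 = -11)
C(q) = -225 (C(q) = -(-25)*(-9) = -5*45 = -225)
z = -29/2 (z = -(-75 + (11 - 1*(-93)))/2 = -(-75 + (11 + 93))/2 = -(-75 + 104)/2 = -1/2*29 = -29/2 ≈ -14.500)
(-12*L(-3))*(z + C(M)) = (-12*(-2))*(-29/2 - 225) = 24*(-479/2) = -5748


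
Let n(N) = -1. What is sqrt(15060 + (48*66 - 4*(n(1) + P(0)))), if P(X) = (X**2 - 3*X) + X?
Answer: 2*sqrt(4558) ≈ 135.03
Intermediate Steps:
P(X) = X**2 - 2*X
sqrt(15060 + (48*66 - 4*(n(1) + P(0)))) = sqrt(15060 + (48*66 - 4*(-1 + 0*(-2 + 0)))) = sqrt(15060 + (3168 - 4*(-1 + 0*(-2)))) = sqrt(15060 + (3168 - 4*(-1 + 0))) = sqrt(15060 + (3168 - 4*(-1))) = sqrt(15060 + (3168 + 4)) = sqrt(15060 + 3172) = sqrt(18232) = 2*sqrt(4558)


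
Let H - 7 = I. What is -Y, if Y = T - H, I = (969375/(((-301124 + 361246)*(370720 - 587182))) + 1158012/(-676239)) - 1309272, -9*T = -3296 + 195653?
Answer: -1259368462436115870825/977851238971444 ≈ -1.2879e+6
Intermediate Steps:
T = -21373 (T = -(-3296 + 195653)/9 = -⅑*192357 = -21373)
I = -1280274921925325343545/977851238971444 (I = (969375/((60122*(-216462))) + 1158012*(-1/676239)) - 1309272 = (969375/(-13014128364) - 386004/225413) - 1309272 = (969375*(-1/13014128364) - 386004/225413) - 1309272 = (-323125/4338042788 - 386004/225413) - 1309272 = -1674574704914777/977851238971444 - 1309272 = -1280274921925325343545/977851238971444 ≈ -1.3093e+6)
H = -1280268076966652543437/977851238971444 (H = 7 - 1280274921925325343545/977851238971444 = -1280268076966652543437/977851238971444 ≈ -1.3093e+6)
Y = 1259368462436115870825/977851238971444 (Y = -21373 - 1*(-1280268076966652543437/977851238971444) = -21373 + 1280268076966652543437/977851238971444 = 1259368462436115870825/977851238971444 ≈ 1.2879e+6)
-Y = -1*1259368462436115870825/977851238971444 = -1259368462436115870825/977851238971444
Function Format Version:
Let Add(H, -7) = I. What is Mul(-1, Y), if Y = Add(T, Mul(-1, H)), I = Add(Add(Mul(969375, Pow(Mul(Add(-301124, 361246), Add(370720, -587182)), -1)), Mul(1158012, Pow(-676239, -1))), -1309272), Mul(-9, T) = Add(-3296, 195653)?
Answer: Rational(-1259368462436115870825, 977851238971444) ≈ -1.2879e+6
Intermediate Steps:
T = -21373 (T = Mul(Rational(-1, 9), Add(-3296, 195653)) = Mul(Rational(-1, 9), 192357) = -21373)
I = Rational(-1280274921925325343545, 977851238971444) (I = Add(Add(Mul(969375, Pow(Mul(60122, -216462), -1)), Mul(1158012, Rational(-1, 676239))), -1309272) = Add(Add(Mul(969375, Pow(-13014128364, -1)), Rational(-386004, 225413)), -1309272) = Add(Add(Mul(969375, Rational(-1, 13014128364)), Rational(-386004, 225413)), -1309272) = Add(Add(Rational(-323125, 4338042788), Rational(-386004, 225413)), -1309272) = Add(Rational(-1674574704914777, 977851238971444), -1309272) = Rational(-1280274921925325343545, 977851238971444) ≈ -1.3093e+6)
H = Rational(-1280268076966652543437, 977851238971444) (H = Add(7, Rational(-1280274921925325343545, 977851238971444)) = Rational(-1280268076966652543437, 977851238971444) ≈ -1.3093e+6)
Y = Rational(1259368462436115870825, 977851238971444) (Y = Add(-21373, Mul(-1, Rational(-1280268076966652543437, 977851238971444))) = Add(-21373, Rational(1280268076966652543437, 977851238971444)) = Rational(1259368462436115870825, 977851238971444) ≈ 1.2879e+6)
Mul(-1, Y) = Mul(-1, Rational(1259368462436115870825, 977851238971444)) = Rational(-1259368462436115870825, 977851238971444)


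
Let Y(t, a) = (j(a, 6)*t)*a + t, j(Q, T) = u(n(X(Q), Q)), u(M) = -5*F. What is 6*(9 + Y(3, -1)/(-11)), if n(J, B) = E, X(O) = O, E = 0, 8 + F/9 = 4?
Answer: 3816/11 ≈ 346.91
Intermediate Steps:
F = -36 (F = -72 + 9*4 = -72 + 36 = -36)
n(J, B) = 0
u(M) = 180 (u(M) = -5*(-36) = 180)
j(Q, T) = 180
Y(t, a) = t + 180*a*t (Y(t, a) = (180*t)*a + t = 180*a*t + t = t + 180*a*t)
6*(9 + Y(3, -1)/(-11)) = 6*(9 + (3*(1 + 180*(-1)))/(-11)) = 6*(9 + (3*(1 - 180))*(-1/11)) = 6*(9 + (3*(-179))*(-1/11)) = 6*(9 - 537*(-1/11)) = 6*(9 + 537/11) = 6*(636/11) = 3816/11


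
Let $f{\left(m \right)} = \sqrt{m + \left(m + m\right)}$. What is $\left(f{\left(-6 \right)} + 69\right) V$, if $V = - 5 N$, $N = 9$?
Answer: $-3105 - 135 i \sqrt{2} \approx -3105.0 - 190.92 i$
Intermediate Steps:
$f{\left(m \right)} = \sqrt{3} \sqrt{m}$ ($f{\left(m \right)} = \sqrt{m + 2 m} = \sqrt{3 m} = \sqrt{3} \sqrt{m}$)
$V = -45$ ($V = \left(-5\right) 9 = -45$)
$\left(f{\left(-6 \right)} + 69\right) V = \left(\sqrt{3} \sqrt{-6} + 69\right) \left(-45\right) = \left(\sqrt{3} i \sqrt{6} + 69\right) \left(-45\right) = \left(3 i \sqrt{2} + 69\right) \left(-45\right) = \left(69 + 3 i \sqrt{2}\right) \left(-45\right) = -3105 - 135 i \sqrt{2}$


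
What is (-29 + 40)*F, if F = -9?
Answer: -99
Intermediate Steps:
(-29 + 40)*F = (-29 + 40)*(-9) = 11*(-9) = -99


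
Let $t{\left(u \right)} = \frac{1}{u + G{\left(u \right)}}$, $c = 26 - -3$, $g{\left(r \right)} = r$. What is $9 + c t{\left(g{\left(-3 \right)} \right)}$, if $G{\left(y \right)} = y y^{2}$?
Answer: $\frac{241}{30} \approx 8.0333$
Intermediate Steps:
$c = 29$ ($c = 26 + 3 = 29$)
$G{\left(y \right)} = y^{3}$
$t{\left(u \right)} = \frac{1}{u + u^{3}}$
$9 + c t{\left(g{\left(-3 \right)} \right)} = 9 + \frac{29}{-3 + \left(-3\right)^{3}} = 9 + \frac{29}{-3 - 27} = 9 + \frac{29}{-30} = 9 + 29 \left(- \frac{1}{30}\right) = 9 - \frac{29}{30} = \frac{241}{30}$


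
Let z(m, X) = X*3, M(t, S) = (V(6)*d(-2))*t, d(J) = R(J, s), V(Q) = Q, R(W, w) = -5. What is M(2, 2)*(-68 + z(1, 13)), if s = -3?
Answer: 1740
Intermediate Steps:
d(J) = -5
M(t, S) = -30*t (M(t, S) = (6*(-5))*t = -30*t)
z(m, X) = 3*X
M(2, 2)*(-68 + z(1, 13)) = (-30*2)*(-68 + 3*13) = -60*(-68 + 39) = -60*(-29) = 1740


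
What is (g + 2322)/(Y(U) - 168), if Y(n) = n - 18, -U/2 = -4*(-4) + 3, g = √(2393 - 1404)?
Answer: -1161/112 - √989/224 ≈ -10.506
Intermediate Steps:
g = √989 ≈ 31.448
U = -38 (U = -2*(-4*(-4) + 3) = -2*(16 + 3) = -2*19 = -38)
Y(n) = -18 + n
(g + 2322)/(Y(U) - 168) = (√989 + 2322)/((-18 - 38) - 168) = (2322 + √989)/(-56 - 168) = (2322 + √989)/(-224) = (2322 + √989)*(-1/224) = -1161/112 - √989/224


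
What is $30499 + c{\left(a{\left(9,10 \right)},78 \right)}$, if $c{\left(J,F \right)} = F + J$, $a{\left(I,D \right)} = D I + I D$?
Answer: $30757$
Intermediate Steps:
$a{\left(I,D \right)} = 2 D I$ ($a{\left(I,D \right)} = D I + D I = 2 D I$)
$30499 + c{\left(a{\left(9,10 \right)},78 \right)} = 30499 + \left(78 + 2 \cdot 10 \cdot 9\right) = 30499 + \left(78 + 180\right) = 30499 + 258 = 30757$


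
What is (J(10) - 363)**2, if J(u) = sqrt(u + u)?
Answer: 131789 - 1452*sqrt(5) ≈ 1.2854e+5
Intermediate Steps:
J(u) = sqrt(2)*sqrt(u) (J(u) = sqrt(2*u) = sqrt(2)*sqrt(u))
(J(10) - 363)**2 = (sqrt(2)*sqrt(10) - 363)**2 = (2*sqrt(5) - 363)**2 = (-363 + 2*sqrt(5))**2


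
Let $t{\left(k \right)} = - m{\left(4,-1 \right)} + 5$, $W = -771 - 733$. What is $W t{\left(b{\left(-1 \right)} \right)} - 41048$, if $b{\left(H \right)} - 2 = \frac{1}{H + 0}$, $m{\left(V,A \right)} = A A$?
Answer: $-47064$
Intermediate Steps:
$m{\left(V,A \right)} = A^{2}$
$b{\left(H \right)} = 2 + \frac{1}{H}$ ($b{\left(H \right)} = 2 + \frac{1}{H + 0} = 2 + \frac{1}{H}$)
$W = -1504$ ($W = -771 - 733 = -1504$)
$t{\left(k \right)} = 4$ ($t{\left(k \right)} = - \left(-1\right)^{2} + 5 = \left(-1\right) 1 + 5 = -1 + 5 = 4$)
$W t{\left(b{\left(-1 \right)} \right)} - 41048 = \left(-1504\right) 4 - 41048 = -6016 - 41048 = -47064$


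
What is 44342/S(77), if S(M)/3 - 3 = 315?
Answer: 22171/477 ≈ 46.480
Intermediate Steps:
S(M) = 954 (S(M) = 9 + 3*315 = 9 + 945 = 954)
44342/S(77) = 44342/954 = 44342*(1/954) = 22171/477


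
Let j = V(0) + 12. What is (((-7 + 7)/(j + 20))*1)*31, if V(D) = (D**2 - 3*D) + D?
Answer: 0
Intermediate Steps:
V(D) = D**2 - 2*D
j = 12 (j = 0*(-2 + 0) + 12 = 0*(-2) + 12 = 0 + 12 = 12)
(((-7 + 7)/(j + 20))*1)*31 = (((-7 + 7)/(12 + 20))*1)*31 = ((0/32)*1)*31 = ((0*(1/32))*1)*31 = (0*1)*31 = 0*31 = 0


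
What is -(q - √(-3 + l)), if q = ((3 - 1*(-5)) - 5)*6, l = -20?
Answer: -18 + I*√23 ≈ -18.0 + 4.7958*I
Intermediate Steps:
q = 18 (q = ((3 + 5) - 5)*6 = (8 - 5)*6 = 3*6 = 18)
-(q - √(-3 + l)) = -(18 - √(-3 - 20)) = -(18 - √(-23)) = -(18 - I*√23) = -18 + I*√23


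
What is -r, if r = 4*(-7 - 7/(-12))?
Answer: 77/3 ≈ 25.667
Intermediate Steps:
r = -77/3 (r = 4*(-7 - 7*(-1/12)) = 4*(-7 + 7/12) = 4*(-77/12) = -77/3 ≈ -25.667)
-r = -1*(-77/3) = 77/3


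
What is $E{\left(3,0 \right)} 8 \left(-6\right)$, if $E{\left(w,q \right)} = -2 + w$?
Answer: $-48$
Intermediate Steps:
$E{\left(3,0 \right)} 8 \left(-6\right) = \left(-2 + 3\right) 8 \left(-6\right) = 1 \cdot 8 \left(-6\right) = 8 \left(-6\right) = -48$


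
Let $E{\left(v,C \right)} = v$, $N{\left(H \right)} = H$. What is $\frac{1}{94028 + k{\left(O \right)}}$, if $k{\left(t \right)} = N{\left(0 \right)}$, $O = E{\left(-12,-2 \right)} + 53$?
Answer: $\frac{1}{94028} \approx 1.0635 \cdot 10^{-5}$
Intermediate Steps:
$O = 41$ ($O = -12 + 53 = 41$)
$k{\left(t \right)} = 0$
$\frac{1}{94028 + k{\left(O \right)}} = \frac{1}{94028 + 0} = \frac{1}{94028}$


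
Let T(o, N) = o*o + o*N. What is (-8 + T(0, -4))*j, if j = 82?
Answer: -656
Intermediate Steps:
T(o, N) = o**2 + N*o
(-8 + T(0, -4))*j = (-8 + 0*(-4 + 0))*82 = (-8 + 0*(-4))*82 = (-8 + 0)*82 = -8*82 = -656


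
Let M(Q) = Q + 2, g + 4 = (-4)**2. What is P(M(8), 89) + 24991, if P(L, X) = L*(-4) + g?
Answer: 24963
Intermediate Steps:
g = 12 (g = -4 + (-4)**2 = -4 + 16 = 12)
M(Q) = 2 + Q
P(L, X) = 12 - 4*L (P(L, X) = L*(-4) + 12 = -4*L + 12 = 12 - 4*L)
P(M(8), 89) + 24991 = (12 - 4*(2 + 8)) + 24991 = (12 - 4*10) + 24991 = (12 - 40) + 24991 = -28 + 24991 = 24963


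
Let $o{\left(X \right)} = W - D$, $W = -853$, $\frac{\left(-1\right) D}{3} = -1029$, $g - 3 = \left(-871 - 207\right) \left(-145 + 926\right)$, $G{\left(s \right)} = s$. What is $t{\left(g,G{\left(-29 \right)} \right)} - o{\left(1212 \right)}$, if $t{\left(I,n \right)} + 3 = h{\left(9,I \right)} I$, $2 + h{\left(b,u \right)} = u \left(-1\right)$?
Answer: $-708819179458$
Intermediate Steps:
$g = -841915$ ($g = 3 + \left(-871 - 207\right) \left(-145 + 926\right) = 3 - 841918 = -841915$)
$h{\left(b,u \right)} = -2 - u$ ($h{\left(b,u \right)} = -2 + u \left(-1\right) = -2 - u$)
$D = 3087$ ($D = \left(-3\right) \left(-1029\right) = 3087$)
$o{\left(X \right)} = -3940$ ($o{\left(X \right)} = -853 - 3087 = -3940$)
$t{\left(I,n \right)} = -3 + I \left(-2 - I\right)$ ($t{\left(I,n \right)} = -3 + \left(-2 - I\right) I = -3 + I \left(-2 - I\right)$)
$t{\left(g,G{\left(-29 \right)} \right)} - o{\left(1212 \right)} = \left(-3 - - 841915 \left(2 - 841915\right)\right) - -3940 = \left(-3 - \left(-841915\right) \left(-841913\right)\right) + 3940 = \left(-3 - 708819183395\right) + 3940 = -708819183398 + 3940 = -708819179458$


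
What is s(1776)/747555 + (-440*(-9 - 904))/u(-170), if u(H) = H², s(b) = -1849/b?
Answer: 24806818129/1784618928 ≈ 13.900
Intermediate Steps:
s(1776)/747555 + (-440*(-9 - 904))/u(-170) = -1849/1776/747555 + (-440*(-9 - 904))/((-170)²) = -1849*1/1776*(1/747555) - 440*(-913)/28900 = -1849/1776*1/747555 + 401720*(1/28900) = -43/30875760 + 20086/1445 = 24806818129/1784618928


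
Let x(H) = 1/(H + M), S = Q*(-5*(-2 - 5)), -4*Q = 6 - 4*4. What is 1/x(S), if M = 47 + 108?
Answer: 485/2 ≈ 242.50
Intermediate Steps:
M = 155
Q = 5/2 (Q = -(6 - 4*4)/4 = -(6 - 16)/4 = -¼*(-10) = 5/2 ≈ 2.5000)
S = 175/2 (S = 5*(-5*(-2 - 5))/2 = 5*(-5*(-7))/2 = (5/2)*35 = 175/2 ≈ 87.500)
x(H) = 1/(155 + H) (x(H) = 1/(H + 155) = 1/(155 + H))
1/x(S) = 1/(1/(155 + 175/2)) = 1/(1/(485/2)) = 1/(2/485) = 485/2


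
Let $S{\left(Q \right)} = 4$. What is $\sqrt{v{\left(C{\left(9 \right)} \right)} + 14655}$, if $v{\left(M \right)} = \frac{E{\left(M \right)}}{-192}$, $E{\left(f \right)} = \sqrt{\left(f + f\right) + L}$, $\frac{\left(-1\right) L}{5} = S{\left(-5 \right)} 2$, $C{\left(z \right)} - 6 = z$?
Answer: $\frac{\sqrt{8441280 - 3 i \sqrt{10}}}{24} \approx 121.06 - 6.8026 \cdot 10^{-5} i$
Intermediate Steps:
$C{\left(z \right)} = 6 + z$
$L = -40$ ($L = - 5 \cdot 4 \cdot 2 = \left(-5\right) 8 = -40$)
$E{\left(f \right)} = \sqrt{-40 + 2 f}$ ($E{\left(f \right)} = \sqrt{\left(f + f\right) - 40} = \sqrt{2 f - 40} = \sqrt{-40 + 2 f}$)
$v{\left(M \right)} = - \frac{\sqrt{-40 + 2 M}}{192}$ ($v{\left(M \right)} = \frac{\sqrt{-40 + 2 M}}{-192} = \sqrt{-40 + 2 M} \left(- \frac{1}{192}\right) = - \frac{\sqrt{-40 + 2 M}}{192}$)
$\sqrt{v{\left(C{\left(9 \right)} \right)} + 14655} = \sqrt{- \frac{\sqrt{-40 + 2 \left(6 + 9\right)}}{192} + 14655} = \sqrt{- \frac{\sqrt{-40 + 2 \cdot 15}}{192} + 14655} = \sqrt{- \frac{\sqrt{-40 + 30}}{192} + 14655} = \sqrt{- \frac{\sqrt{-10}}{192} + 14655} = \sqrt{- \frac{i \sqrt{10}}{192} + 14655} = \sqrt{14655 - \frac{i \sqrt{10}}{192}}$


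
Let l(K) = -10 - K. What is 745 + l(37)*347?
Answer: -15564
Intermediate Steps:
745 + l(37)*347 = 745 + (-10 - 1*37)*347 = 745 + (-10 - 37)*347 = 745 - 47*347 = 745 - 16309 = -15564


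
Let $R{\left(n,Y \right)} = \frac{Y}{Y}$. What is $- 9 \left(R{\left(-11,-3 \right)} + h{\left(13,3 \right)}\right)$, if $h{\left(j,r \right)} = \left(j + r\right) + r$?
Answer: $-180$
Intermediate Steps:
$R{\left(n,Y \right)} = 1$
$h{\left(j,r \right)} = j + 2 r$
$- 9 \left(R{\left(-11,-3 \right)} + h{\left(13,3 \right)}\right) = - 9 \left(1 + \left(13 + 2 \cdot 3\right)\right) = - 9 \left(1 + \left(13 + 6\right)\right) = - 9 \left(1 + 19\right) = \left(-9\right) 20 = -180$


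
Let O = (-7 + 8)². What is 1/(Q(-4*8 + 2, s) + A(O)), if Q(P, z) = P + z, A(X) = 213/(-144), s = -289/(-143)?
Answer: -6864/202201 ≈ -0.033946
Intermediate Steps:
s = 289/143 (s = -289*(-1/143) = 289/143 ≈ 2.0210)
O = 1 (O = 1² = 1)
A(X) = -71/48 (A(X) = 213*(-1/144) = -71/48)
1/(Q(-4*8 + 2, s) + A(O)) = 1/(((-4*8 + 2) + 289/143) - 71/48) = 1/(((-32 + 2) + 289/143) - 71/48) = 1/((-30 + 289/143) - 71/48) = 1/(-4001/143 - 71/48) = 1/(-202201/6864) = -6864/202201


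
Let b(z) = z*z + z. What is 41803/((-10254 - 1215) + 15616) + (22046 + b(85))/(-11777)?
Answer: 370574599/48839219 ≈ 7.5876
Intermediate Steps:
b(z) = z + z² (b(z) = z² + z = z + z²)
41803/((-10254 - 1215) + 15616) + (22046 + b(85))/(-11777) = 41803/((-10254 - 1215) + 15616) + (22046 + 85*(1 + 85))/(-11777) = 41803/(-11469 + 15616) + (22046 + 85*86)*(-1/11777) = 41803/4147 + (22046 + 7310)*(-1/11777) = 41803*(1/4147) + 29356*(-1/11777) = 41803/4147 - 29356/11777 = 370574599/48839219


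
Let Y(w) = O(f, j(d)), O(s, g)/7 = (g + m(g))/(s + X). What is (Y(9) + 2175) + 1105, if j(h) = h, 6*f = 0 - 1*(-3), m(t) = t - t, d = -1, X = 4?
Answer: 29506/9 ≈ 3278.4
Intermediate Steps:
m(t) = 0
f = ½ (f = (0 - 1*(-3))/6 = (0 + 3)/6 = (⅙)*3 = ½ ≈ 0.50000)
O(s, g) = 7*g/(4 + s) (O(s, g) = 7*((g + 0)/(s + 4)) = 7*(g/(4 + s)) = 7*g/(4 + s))
Y(w) = -14/9 (Y(w) = 7*(-1)/(4 + ½) = 7*(-1)/(9/2) = 7*(-1)*(2/9) = -14/9)
(Y(9) + 2175) + 1105 = (-14/9 + 2175) + 1105 = 19561/9 + 1105 = 29506/9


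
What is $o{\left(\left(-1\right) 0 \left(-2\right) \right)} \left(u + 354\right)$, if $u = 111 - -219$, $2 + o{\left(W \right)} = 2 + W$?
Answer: $0$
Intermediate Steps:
$o{\left(W \right)} = W$ ($o{\left(W \right)} = -2 + \left(2 + W\right) = W$)
$u = 330$ ($u = 111 + 219 = 330$)
$o{\left(\left(-1\right) 0 \left(-2\right) \right)} \left(u + 354\right) = \left(-1\right) 0 \left(-2\right) \left(330 + 354\right) = 0 \left(-2\right) 684 = 0 \cdot 684 = 0$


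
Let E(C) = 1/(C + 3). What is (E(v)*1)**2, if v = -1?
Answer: 1/4 ≈ 0.25000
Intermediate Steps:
E(C) = 1/(3 + C)
(E(v)*1)**2 = (1/(3 - 1))**2 = (1/2)**2 = 1/4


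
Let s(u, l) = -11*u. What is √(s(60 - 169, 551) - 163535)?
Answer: 4*I*√10146 ≈ 402.91*I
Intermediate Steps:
√(s(60 - 169, 551) - 163535) = √(-11*(60 - 169) - 163535) = √(-11*(-109) - 163535) = √(1199 - 163535) = √(-162336) = 4*I*√10146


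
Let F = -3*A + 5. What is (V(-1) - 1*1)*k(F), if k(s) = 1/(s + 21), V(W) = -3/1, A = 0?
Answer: -2/13 ≈ -0.15385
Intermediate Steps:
V(W) = -3 (V(W) = -3*1 = -3)
F = 5 (F = -3*0 + 5 = 0 + 5 = 5)
k(s) = 1/(21 + s)
(V(-1) - 1*1)*k(F) = (-3 - 1*1)/(21 + 5) = (-3 - 1)/26 = -4*1/26 = -2/13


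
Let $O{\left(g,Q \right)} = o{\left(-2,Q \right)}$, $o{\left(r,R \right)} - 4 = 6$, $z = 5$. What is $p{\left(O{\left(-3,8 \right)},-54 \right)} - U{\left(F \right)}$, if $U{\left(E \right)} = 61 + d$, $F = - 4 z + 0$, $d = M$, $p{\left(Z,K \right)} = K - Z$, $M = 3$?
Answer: $-128$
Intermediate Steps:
$o{\left(r,R \right)} = 10$ ($o{\left(r,R \right)} = 4 + 6 = 10$)
$O{\left(g,Q \right)} = 10$
$d = 3$
$F = -20$ ($F = \left(-4\right) 5 + 0 = -20 + 0 = -20$)
$U{\left(E \right)} = 64$ ($U{\left(E \right)} = 61 + 3 = 64$)
$p{\left(O{\left(-3,8 \right)},-54 \right)} - U{\left(F \right)} = \left(-54 - 10\right) - 64 = -64 - 64 = -128$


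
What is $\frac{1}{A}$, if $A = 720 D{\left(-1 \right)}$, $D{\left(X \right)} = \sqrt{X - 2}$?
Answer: $- \frac{i \sqrt{3}}{2160} \approx - 0.00080188 i$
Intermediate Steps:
$D{\left(X \right)} = \sqrt{-2 + X}$
$A = 720 i \sqrt{3}$ ($A = 720 \sqrt{-2 - 1} = 720 \sqrt{-3} = 720 i \sqrt{3} \approx 1247.1 i$)
$\frac{1}{A} = \frac{1}{720 i \sqrt{3}} = - \frac{i \sqrt{3}}{2160}$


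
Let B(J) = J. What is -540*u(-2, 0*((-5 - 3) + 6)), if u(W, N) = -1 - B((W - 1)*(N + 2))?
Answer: -2700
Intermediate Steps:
u(W, N) = -1 - (-1 + W)*(2 + N) (u(W, N) = -1 - (W - 1)*(N + 2) = -1 - (-1 + W)*(2 + N))
-540*u(-2, 0*((-5 - 3) + 6)) = -540*(1 + 0*((-5 - 3) + 6) - 2*(-2) - 1*0*((-5 - 3) + 6)*(-2)) = -540*(1 + 0*(-8 + 6) + 4 - 1*0*(-8 + 6)*(-2)) = -540*(1 + 0*(-2) + 4 - 1*0*(-2)*(-2)) = -540*(1 + 0 + 4 - 1*0*(-2)) = -540*(1 + 0 + 4 + 0) = -540*5 = -2700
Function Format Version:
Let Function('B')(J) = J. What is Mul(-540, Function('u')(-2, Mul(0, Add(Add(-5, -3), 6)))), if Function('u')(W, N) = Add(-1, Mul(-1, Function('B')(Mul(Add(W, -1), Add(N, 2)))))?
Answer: -2700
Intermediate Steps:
Function('u')(W, N) = Add(-1, Mul(-1, Add(-1, W), Add(2, N))) (Function('u')(W, N) = Add(-1, Mul(-1, Mul(Add(W, -1), Add(N, 2)))) = Add(-1, Mul(-1, Mul(Add(-1, W), Add(2, N)))) = Add(-1, Mul(-1, Add(-1, W), Add(2, N))))
Mul(-540, Function('u')(-2, Mul(0, Add(Add(-5, -3), 6)))) = Mul(-540, Add(1, Mul(0, Add(Add(-5, -3), 6)), Mul(-2, -2), Mul(-1, Mul(0, Add(Add(-5, -3), 6)), -2))) = Mul(-540, Add(1, Mul(0, Add(-8, 6)), 4, Mul(-1, Mul(0, Add(-8, 6)), -2))) = Mul(-540, Add(1, Mul(0, -2), 4, Mul(-1, Mul(0, -2), -2))) = Mul(-540, Add(1, 0, 4, Mul(-1, 0, -2))) = Mul(-540, Add(1, 0, 4, 0)) = Mul(-540, 5) = -2700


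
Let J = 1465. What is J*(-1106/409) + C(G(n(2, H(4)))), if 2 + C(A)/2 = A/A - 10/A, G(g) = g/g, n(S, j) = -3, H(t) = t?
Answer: -1629288/409 ≈ -3983.6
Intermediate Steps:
G(g) = 1
C(A) = -2 - 20/A (C(A) = -4 + 2*(A/A - 10/A) = -4 + 2*(1 - 10/A) = -4 + (2 - 20/A) = -2 - 20/A)
J*(-1106/409) + C(G(n(2, H(4)))) = 1465*(-1106/409) + (-2 - 20/1) = 1465*(-1106*1/409) + (-2 - 20*1) = 1465*(-1106/409) + (-2 - 20) = -1620290/409 - 22 = -1629288/409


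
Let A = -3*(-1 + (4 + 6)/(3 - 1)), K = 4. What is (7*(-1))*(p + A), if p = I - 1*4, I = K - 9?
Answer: 147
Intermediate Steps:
I = -5 (I = 4 - 9 = -5)
p = -9 (p = -5 - 1*4 = -5 - 4 = -9)
A = -12 (A = -3*(-1 + 10/2) = -3*(-1 + 10*(½)) = -3*(-1 + 5) = -3*4 = -12)
(7*(-1))*(p + A) = (7*(-1))*(-9 - 12) = -7*(-21) = 147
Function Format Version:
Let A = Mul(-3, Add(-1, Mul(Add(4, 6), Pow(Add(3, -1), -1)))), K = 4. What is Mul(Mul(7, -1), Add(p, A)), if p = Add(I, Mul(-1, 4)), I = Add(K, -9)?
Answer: 147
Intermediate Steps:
I = -5 (I = Add(4, -9) = -5)
p = -9 (p = Add(-5, Mul(-1, 4)) = Add(-5, -4) = -9)
A = -12 (A = Mul(-3, Add(-1, Mul(10, Pow(2, -1)))) = Mul(-3, Add(-1, Mul(10, Rational(1, 2)))) = Mul(-3, Add(-1, 5)) = Mul(-3, 4) = -12)
Mul(Mul(7, -1), Add(p, A)) = Mul(Mul(7, -1), Add(-9, -12)) = Mul(-7, -21) = 147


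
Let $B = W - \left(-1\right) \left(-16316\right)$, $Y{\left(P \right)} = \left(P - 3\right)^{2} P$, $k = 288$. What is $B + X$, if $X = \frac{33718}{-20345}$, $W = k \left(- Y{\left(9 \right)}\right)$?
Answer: $- \frac{2230415378}{20345} \approx -1.0963 \cdot 10^{5}$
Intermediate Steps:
$Y{\left(P \right)} = P \left(-3 + P\right)^{2}$ ($Y{\left(P \right)} = \left(-3 + P\right)^{2} P = P \left(-3 + P\right)^{2}$)
$W = -93312$ ($W = 288 \left(- 9 \left(-3 + 9\right)^{2}\right) = 288 \left(- 9 \cdot 6^{2}\right) = 288 \left(- 9 \cdot 36\right) = 288 \left(\left(-1\right) 324\right) = 288 \left(-324\right) = -93312$)
$B = -109628$ ($B = -93312 - \left(-1\right) \left(-16316\right) = -93312 - 16316 = -109628$)
$X = - \frac{33718}{20345}$ ($X = 33718 \left(- \frac{1}{20345}\right) = - \frac{33718}{20345} \approx -1.6573$)
$B + X = -109628 - \frac{33718}{20345} = - \frac{2230415378}{20345}$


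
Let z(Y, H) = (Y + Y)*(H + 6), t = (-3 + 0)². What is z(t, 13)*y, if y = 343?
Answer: 117306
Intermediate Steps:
t = 9 (t = (-3)² = 9)
z(Y, H) = 2*Y*(6 + H) (z(Y, H) = (2*Y)*(6 + H) = 2*Y*(6 + H))
z(t, 13)*y = (2*9*(6 + 13))*343 = (2*9*19)*343 = 342*343 = 117306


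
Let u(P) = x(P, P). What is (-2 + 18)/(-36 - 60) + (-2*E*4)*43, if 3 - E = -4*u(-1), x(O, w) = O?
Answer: 2063/6 ≈ 343.83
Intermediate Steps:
u(P) = P
E = -1 (E = 3 - (-4)*(-1) = 3 - 1*4 = 3 - 4 = -1)
(-2 + 18)/(-36 - 60) + (-2*E*4)*43 = (-2 + 18)/(-36 - 60) + (-2*(-1)*4)*43 = 16/(-96) + (2*4)*43 = 16*(-1/96) + 8*43 = -⅙ + 344 = 2063/6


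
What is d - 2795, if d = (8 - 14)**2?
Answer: -2759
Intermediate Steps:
d = 36 (d = (-6)**2 = 36)
d - 2795 = 36 - 2795 = -2759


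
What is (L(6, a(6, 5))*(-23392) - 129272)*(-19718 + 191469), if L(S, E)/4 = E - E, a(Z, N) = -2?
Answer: -22202595272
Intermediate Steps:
L(S, E) = 0 (L(S, E) = 4*(E - E) = 4*0 = 0)
(L(6, a(6, 5))*(-23392) - 129272)*(-19718 + 191469) = (0*(-23392) - 129272)*(-19718 + 191469) = (0 - 129272)*171751 = -129272*171751 = -22202595272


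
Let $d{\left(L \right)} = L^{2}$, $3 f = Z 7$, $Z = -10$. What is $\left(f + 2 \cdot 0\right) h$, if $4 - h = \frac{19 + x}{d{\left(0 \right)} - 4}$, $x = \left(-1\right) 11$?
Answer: $-140$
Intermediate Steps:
$f = - \frac{70}{3}$ ($f = \frac{\left(-10\right) 7}{3} = \frac{1}{3} \left(-70\right) = - \frac{70}{3} \approx -23.333$)
$x = -11$
$h = 6$ ($h = 4 - \frac{19 - 11}{0^{2} - 4} = 4 - \frac{8}{0 - 4} = 4 - \frac{8}{-4} = 4 - 8 \left(- \frac{1}{4}\right) = 4 - -2 = 4 + 2 = 6$)
$\left(f + 2 \cdot 0\right) h = \left(- \frac{70}{3} + 2 \cdot 0\right) 6 = \left(- \frac{70}{3} + 0\right) 6 = \left(- \frac{70}{3}\right) 6 = -140$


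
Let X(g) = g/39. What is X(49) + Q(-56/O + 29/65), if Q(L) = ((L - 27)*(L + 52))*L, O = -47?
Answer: -190453292603819/85537174125 ≈ -2226.6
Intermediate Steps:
X(g) = g/39 (X(g) = g*(1/39) = g/39)
Q(L) = L*(-27 + L)*(52 + L) (Q(L) = ((-27 + L)*(52 + L))*L = L*(-27 + L)*(52 + L))
X(49) + Q(-56/O + 29/65) = (1/39)*49 + (-56/(-47) + 29/65)*(-1404 + (-56/(-47) + 29/65)**2 + 25*(-56/(-47) + 29/65)) = 49/39 + (-56*(-1/47) + 29*(1/65))*(-1404 + (-56*(-1/47) + 29*(1/65))**2 + 25*(-56*(-1/47) + 29*(1/65))) = 49/39 + (56/47 + 29/65)*(-1404 + (56/47 + 29/65)**2 + 25*(56/47 + 29/65)) = 49/39 + 5003*(-1404 + (5003/3055)**2 + 25*(5003/3055))/3055 = 49/39 + 5003*(-1404 + 25030009/9333025 + 25015/611)/3055 = 49/39 + (5003/3055)*(-12696432966/9333025) = 49/39 - 63520254128898/28512391375 = -190453292603819/85537174125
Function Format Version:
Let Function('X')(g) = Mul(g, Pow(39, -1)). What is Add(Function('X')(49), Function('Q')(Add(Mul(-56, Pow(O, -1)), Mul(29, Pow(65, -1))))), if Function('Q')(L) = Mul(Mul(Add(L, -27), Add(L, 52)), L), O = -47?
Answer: Rational(-190453292603819, 85537174125) ≈ -2226.6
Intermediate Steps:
Function('X')(g) = Mul(Rational(1, 39), g) (Function('X')(g) = Mul(g, Rational(1, 39)) = Mul(Rational(1, 39), g))
Function('Q')(L) = Mul(L, Add(-27, L), Add(52, L)) (Function('Q')(L) = Mul(Mul(Add(-27, L), Add(52, L)), L) = Mul(L, Add(-27, L), Add(52, L)))
Add(Function('X')(49), Function('Q')(Add(Mul(-56, Pow(O, -1)), Mul(29, Pow(65, -1))))) = Add(Mul(Rational(1, 39), 49), Mul(Add(Mul(-56, Pow(-47, -1)), Mul(29, Pow(65, -1))), Add(-1404, Pow(Add(Mul(-56, Pow(-47, -1)), Mul(29, Pow(65, -1))), 2), Mul(25, Add(Mul(-56, Pow(-47, -1)), Mul(29, Pow(65, -1))))))) = Add(Rational(49, 39), Mul(Add(Mul(-56, Rational(-1, 47)), Mul(29, Rational(1, 65))), Add(-1404, Pow(Add(Mul(-56, Rational(-1, 47)), Mul(29, Rational(1, 65))), 2), Mul(25, Add(Mul(-56, Rational(-1, 47)), Mul(29, Rational(1, 65))))))) = Add(Rational(49, 39), Mul(Add(Rational(56, 47), Rational(29, 65)), Add(-1404, Pow(Add(Rational(56, 47), Rational(29, 65)), 2), Mul(25, Add(Rational(56, 47), Rational(29, 65)))))) = Add(Rational(49, 39), Mul(Rational(5003, 3055), Add(-1404, Pow(Rational(5003, 3055), 2), Mul(25, Rational(5003, 3055))))) = Add(Rational(49, 39), Mul(Rational(5003, 3055), Add(-1404, Rational(25030009, 9333025), Rational(25015, 611)))) = Add(Rational(49, 39), Mul(Rational(5003, 3055), Rational(-12696432966, 9333025))) = Add(Rational(49, 39), Rational(-63520254128898, 28512391375)) = Rational(-190453292603819, 85537174125)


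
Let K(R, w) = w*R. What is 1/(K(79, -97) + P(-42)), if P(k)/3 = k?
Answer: -1/7789 ≈ -0.00012839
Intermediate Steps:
P(k) = 3*k
K(R, w) = R*w
1/(K(79, -97) + P(-42)) = 1/(79*(-97) + 3*(-42)) = 1/(-7663 - 126) = 1/(-7789) = -1/7789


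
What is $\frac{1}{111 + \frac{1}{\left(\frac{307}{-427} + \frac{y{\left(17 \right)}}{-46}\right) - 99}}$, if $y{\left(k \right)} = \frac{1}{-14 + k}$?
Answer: $\frac{5876467}{652228911} \approx 0.0090098$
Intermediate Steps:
$\frac{1}{111 + \frac{1}{\left(\frac{307}{-427} + \frac{y{\left(17 \right)}}{-46}\right) - 99}} = \frac{1}{111 + \frac{1}{\left(\frac{307}{-427} + \frac{1}{\left(-14 + 17\right) \left(-46\right)}\right) - 99}} = \frac{1}{111 + \frac{1}{\left(307 \left(- \frac{1}{427}\right) + \frac{1}{3} \left(- \frac{1}{46}\right)\right) - 99}} = \frac{1}{111 + \frac{1}{\left(- \frac{307}{427} + \frac{1}{3} \left(- \frac{1}{46}\right)\right) - 99}} = \frac{1}{111 + \frac{1}{\left(- \frac{307}{427} - \frac{1}{138}\right) - 99}} = \frac{1}{111 + \frac{1}{- \frac{42793}{58926} - 99}} = \frac{1}{111 + \frac{1}{- \frac{5876467}{58926}}} = \frac{1}{111 - \frac{58926}{5876467}} = \frac{1}{\frac{652228911}{5876467}} = \frac{5876467}{652228911}$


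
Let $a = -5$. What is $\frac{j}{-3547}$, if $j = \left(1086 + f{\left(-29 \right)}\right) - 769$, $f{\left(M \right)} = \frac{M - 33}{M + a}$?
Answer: $- \frac{5420}{60299} \approx -0.089885$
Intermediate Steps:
$f{\left(M \right)} = \frac{-33 + M}{-5 + M}$ ($f{\left(M \right)} = \frac{M - 33}{M - 5} = \frac{-33 + M}{-5 + M}$)
$j = \frac{5420}{17}$ ($j = \left(1086 + \frac{-33 - 29}{-5 - 29}\right) - 769 = \left(1086 + \frac{1}{-34} \left(-62\right)\right) - 769 = \left(1086 - - \frac{31}{17}\right) - 769 = \left(1086 + \frac{31}{17}\right) - 769 = \frac{18493}{17} - 769 = \frac{5420}{17} \approx 318.82$)
$\frac{j}{-3547} = \frac{5420}{17 \left(-3547\right)} = \frac{5420}{17} \left(- \frac{1}{3547}\right) = - \frac{5420}{60299}$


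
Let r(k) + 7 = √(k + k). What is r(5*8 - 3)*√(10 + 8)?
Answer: 3*√2*(-7 + √74) ≈ 6.7981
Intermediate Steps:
r(k) = -7 + √2*√k (r(k) = -7 + √(k + k) = -7 + √(2*k) = -7 + √2*√k)
r(5*8 - 3)*√(10 + 8) = (-7 + √2*√(5*8 - 3))*√(10 + 8) = (-7 + √2*√(40 - 3))*√18 = (-7 + √2*√37)*(3*√2) = (-7 + √74)*(3*√2) = 3*√2*(-7 + √74)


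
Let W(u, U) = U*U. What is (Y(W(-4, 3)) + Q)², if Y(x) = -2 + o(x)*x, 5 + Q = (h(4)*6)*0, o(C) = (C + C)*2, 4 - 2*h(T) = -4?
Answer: 100489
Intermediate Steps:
h(T) = 4 (h(T) = 2 - ½*(-4) = 2 + 2 = 4)
o(C) = 4*C (o(C) = (2*C)*2 = 4*C)
W(u, U) = U²
Q = -5 (Q = -5 + (4*6)*0 = -5 + 24*0 = -5 + 0 = -5)
Y(x) = -2 + 4*x² (Y(x) = -2 + (4*x)*x = -2 + 4*x²)
(Y(W(-4, 3)) + Q)² = ((-2 + 4*(3²)²) - 5)² = ((-2 + 4*9²) - 5)² = ((-2 + 4*81) - 5)² = ((-2 + 324) - 5)² = (322 - 5)² = 317² = 100489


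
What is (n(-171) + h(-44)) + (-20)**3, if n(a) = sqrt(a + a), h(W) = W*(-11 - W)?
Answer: -9452 + 3*I*sqrt(38) ≈ -9452.0 + 18.493*I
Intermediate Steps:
n(a) = sqrt(2)*sqrt(a) (n(a) = sqrt(2*a) = sqrt(2)*sqrt(a))
(n(-171) + h(-44)) + (-20)**3 = (sqrt(2)*sqrt(-171) - 1*(-44)*(11 - 44)) + (-20)**3 = (sqrt(2)*(3*I*sqrt(19)) - 1*(-44)*(-33)) - 8000 = (3*I*sqrt(38) - 1452) - 8000 = (-1452 + 3*I*sqrt(38)) - 8000 = -9452 + 3*I*sqrt(38)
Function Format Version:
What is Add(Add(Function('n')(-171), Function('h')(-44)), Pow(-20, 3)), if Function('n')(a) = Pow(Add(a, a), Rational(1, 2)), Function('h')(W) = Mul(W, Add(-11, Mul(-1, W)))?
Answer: Add(-9452, Mul(3, I, Pow(38, Rational(1, 2)))) ≈ Add(-9452.0, Mul(18.493, I))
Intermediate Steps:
Function('n')(a) = Mul(Pow(2, Rational(1, 2)), Pow(a, Rational(1, 2))) (Function('n')(a) = Pow(Mul(2, a), Rational(1, 2)) = Mul(Pow(2, Rational(1, 2)), Pow(a, Rational(1, 2))))
Add(Add(Function('n')(-171), Function('h')(-44)), Pow(-20, 3)) = Add(Add(Mul(Pow(2, Rational(1, 2)), Pow(-171, Rational(1, 2))), Mul(-1, -44, Add(11, -44))), Pow(-20, 3)) = Add(Add(Mul(Pow(2, Rational(1, 2)), Mul(3, I, Pow(19, Rational(1, 2)))), Mul(-1, -44, -33)), -8000) = Add(Add(Mul(3, I, Pow(38, Rational(1, 2))), -1452), -8000) = Add(Add(-1452, Mul(3, I, Pow(38, Rational(1, 2)))), -8000) = Add(-9452, Mul(3, I, Pow(38, Rational(1, 2))))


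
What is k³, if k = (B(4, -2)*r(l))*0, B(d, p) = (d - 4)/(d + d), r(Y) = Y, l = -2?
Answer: 0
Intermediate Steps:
B(d, p) = (-4 + d)/(2*d) (B(d, p) = (-4 + d)/((2*d)) = (-4 + d)*(1/(2*d)) = (-4 + d)/(2*d))
k = 0 (k = (((½)*(-4 + 4)/4)*(-2))*0 = (((½)*(¼)*0)*(-2))*0 = (0*(-2))*0 = 0*0 = 0)
k³ = 0³ = 0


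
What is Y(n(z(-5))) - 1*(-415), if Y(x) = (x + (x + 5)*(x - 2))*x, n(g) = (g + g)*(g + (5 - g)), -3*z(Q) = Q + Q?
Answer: 1122205/27 ≈ 41563.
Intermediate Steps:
z(Q) = -2*Q/3 (z(Q) = -(Q + Q)/3 = -2*Q/3)
n(g) = 10*g (n(g) = (2*g)*5 = 10*g)
Y(x) = x*(x + (-2 + x)*(5 + x)) (Y(x) = (x + (5 + x)*(-2 + x))*x = (x + (-2 + x)*(5 + x))*x = x*(x + (-2 + x)*(5 + x)))
Y(n(z(-5))) - 1*(-415) = (10*(-⅔*(-5)))*(-10 + (10*(-⅔*(-5)))² + 4*(10*(-⅔*(-5)))) - 1*(-415) = (10*(10/3))*(-10 + (10*(10/3))² + 4*(10*(10/3))) + 415 = 100*(-10 + (100/3)² + 4*(100/3))/3 + 415 = 100*(-10 + 10000/9 + 400/3)/3 + 415 = (100/3)*(11110/9) + 415 = 1111000/27 + 415 = 1122205/27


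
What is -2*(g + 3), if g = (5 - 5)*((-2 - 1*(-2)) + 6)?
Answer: -6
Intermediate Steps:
g = 0 (g = 0*((-2 + 2) + 6) = 0*(0 + 6) = 0*6 = 0)
-2*(g + 3) = -2*(0 + 3) = -2*3 = -6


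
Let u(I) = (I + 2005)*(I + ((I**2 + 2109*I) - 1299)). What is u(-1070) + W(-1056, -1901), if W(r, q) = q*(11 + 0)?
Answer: -1041703476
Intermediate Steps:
W(r, q) = 11*q (W(r, q) = q*11 = 11*q)
u(I) = (2005 + I)*(-1299 + I**2 + 2110*I) (u(I) = (2005 + I)*(I + (-1299 + I**2 + 2109*I)) = (2005 + I)*(-1299 + I**2 + 2110*I))
u(-1070) + W(-1056, -1901) = (-2604495 + (-1070)**3 + 4115*(-1070)**2 + 4229251*(-1070)) + 11*(-1901) = (-2604495 - 1225043000 + 4115*1144900 - 4525298570) - 20911 = (-2604495 - 1225043000 + 4711263500 - 4525298570) - 20911 = -1041682565 - 20911 = -1041703476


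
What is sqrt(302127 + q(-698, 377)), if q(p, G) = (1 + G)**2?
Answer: sqrt(445011) ≈ 667.09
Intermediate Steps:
sqrt(302127 + q(-698, 377)) = sqrt(302127 + (1 + 377)**2) = sqrt(302127 + 378**2) = sqrt(302127 + 142884) = sqrt(445011)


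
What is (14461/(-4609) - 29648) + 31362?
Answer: 7885365/4609 ≈ 1710.9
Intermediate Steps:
(14461/(-4609) - 29648) + 31362 = (14461*(-1/4609) - 29648) + 31362 = (-14461/4609 - 29648) + 31362 = -136662093/4609 + 31362 = 7885365/4609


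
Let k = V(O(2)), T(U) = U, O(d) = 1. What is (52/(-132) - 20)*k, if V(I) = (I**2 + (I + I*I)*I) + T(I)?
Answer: -2692/33 ≈ -81.576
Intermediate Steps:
V(I) = I + I**2 + I*(I + I**2) (V(I) = (I**2 + (I + I*I)*I) + I = (I**2 + (I + I**2)*I) + I = (I**2 + I*(I + I**2)) + I = I + I**2 + I*(I + I**2))
k = 4 (k = 1*(1 + 1**2 + 2*1) = 1*(1 + 1 + 2) = 1*4 = 4)
(52/(-132) - 20)*k = (52/(-132) - 20)*4 = (52*(-1/132) - 20)*4 = (-13/33 - 20)*4 = -673/33*4 = -2692/33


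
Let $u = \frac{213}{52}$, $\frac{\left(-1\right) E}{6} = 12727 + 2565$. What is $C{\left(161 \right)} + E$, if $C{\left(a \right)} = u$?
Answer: $- \frac{4770891}{52} \approx -91748.0$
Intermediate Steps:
$E = -91752$ ($E = - 6 \left(12727 + 2565\right) = \left(-6\right) 15292 = -91752$)
$u = \frac{213}{52}$ ($u = 213 \cdot \frac{1}{52} = \frac{213}{52} \approx 4.0962$)
$C{\left(a \right)} = \frac{213}{52}$
$C{\left(161 \right)} + E = \frac{213}{52} - 91752 = - \frac{4770891}{52}$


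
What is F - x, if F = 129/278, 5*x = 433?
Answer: -119729/1390 ≈ -86.136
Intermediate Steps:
x = 433/5 (x = (⅕)*433 = 433/5 ≈ 86.600)
F = 129/278 (F = 129*(1/278) = 129/278 ≈ 0.46403)
F - x = 129/278 - 1*433/5 = 129/278 - 433/5 = -119729/1390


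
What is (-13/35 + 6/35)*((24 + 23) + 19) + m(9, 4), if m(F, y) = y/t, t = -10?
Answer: -68/5 ≈ -13.600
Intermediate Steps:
m(F, y) = -y/10 (m(F, y) = y/(-10) = y*(-⅒) = -y/10)
(-13/35 + 6/35)*((24 + 23) + 19) + m(9, 4) = (-13/35 + 6/35)*((24 + 23) + 19) - ⅒*4 = (-13*1/35 + 6*(1/35))*(47 + 19) - ⅖ = (-13/35 + 6/35)*66 - ⅖ = -⅕*66 - ⅖ = -66/5 - ⅖ = -68/5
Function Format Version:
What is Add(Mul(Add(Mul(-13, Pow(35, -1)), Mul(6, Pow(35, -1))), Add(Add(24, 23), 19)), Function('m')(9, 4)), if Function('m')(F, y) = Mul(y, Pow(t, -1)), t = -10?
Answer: Rational(-68, 5) ≈ -13.600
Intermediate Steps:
Function('m')(F, y) = Mul(Rational(-1, 10), y) (Function('m')(F, y) = Mul(y, Pow(-10, -1)) = Mul(y, Rational(-1, 10)) = Mul(Rational(-1, 10), y))
Add(Mul(Add(Mul(-13, Pow(35, -1)), Mul(6, Pow(35, -1))), Add(Add(24, 23), 19)), Function('m')(9, 4)) = Add(Mul(Add(Mul(-13, Pow(35, -1)), Mul(6, Pow(35, -1))), Add(Add(24, 23), 19)), Mul(Rational(-1, 10), 4)) = Add(Mul(Add(Mul(-13, Rational(1, 35)), Mul(6, Rational(1, 35))), Add(47, 19)), Rational(-2, 5)) = Add(Mul(Add(Rational(-13, 35), Rational(6, 35)), 66), Rational(-2, 5)) = Add(Mul(Rational(-1, 5), 66), Rational(-2, 5)) = Add(Rational(-66, 5), Rational(-2, 5)) = Rational(-68, 5)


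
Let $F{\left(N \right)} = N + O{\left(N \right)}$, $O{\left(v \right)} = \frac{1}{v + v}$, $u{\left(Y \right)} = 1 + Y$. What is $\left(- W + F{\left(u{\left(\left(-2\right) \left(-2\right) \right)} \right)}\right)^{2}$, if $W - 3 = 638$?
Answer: $\frac{40436881}{100} \approx 4.0437 \cdot 10^{5}$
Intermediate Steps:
$W = 641$ ($W = 3 + 638 = 641$)
$O{\left(v \right)} = \frac{1}{2 v}$
$F{\left(N \right)} = N + \frac{1}{2 N}$
$\left(- W + F{\left(u{\left(\left(-2\right) \left(-2\right) \right)} \right)}\right)^{2} = \left(\left(-1\right) 641 + \left(\left(1 - -4\right) + \frac{1}{2 \left(1 - -4\right)}\right)\right)^{2} = \left(-641 + \left(\left(1 + 4\right) + \frac{1}{2 \left(1 + 4\right)}\right)\right)^{2} = \left(-641 + \left(5 + \frac{1}{2 \cdot 5}\right)\right)^{2} = \left(-641 + \left(5 + \frac{1}{2} \cdot \frac{1}{5}\right)\right)^{2} = \left(-641 + \left(5 + \frac{1}{10}\right)\right)^{2} = \left(-641 + \frac{51}{10}\right)^{2} = \left(- \frac{6359}{10}\right)^{2} = \frac{40436881}{100}$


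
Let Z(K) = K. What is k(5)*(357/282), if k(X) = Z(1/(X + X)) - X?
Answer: -5831/940 ≈ -6.2032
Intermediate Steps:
k(X) = 1/(2*X) - X (k(X) = 1/(X + X) - X = 1/(2*X) - X)
k(5)*(357/282) = ((1/2)/5 - 1*5)*(357/282) = ((1/2)*(1/5) - 5)*(357*(1/282)) = (1/10 - 5)*(119/94) = -49/10*119/94 = -5831/940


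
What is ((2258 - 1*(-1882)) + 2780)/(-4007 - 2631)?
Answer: -3460/3319 ≈ -1.0425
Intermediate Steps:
((2258 - 1*(-1882)) + 2780)/(-4007 - 2631) = ((2258 + 1882) + 2780)/(-6638) = (4140 + 2780)*(-1/6638) = 6920*(-1/6638) = -3460/3319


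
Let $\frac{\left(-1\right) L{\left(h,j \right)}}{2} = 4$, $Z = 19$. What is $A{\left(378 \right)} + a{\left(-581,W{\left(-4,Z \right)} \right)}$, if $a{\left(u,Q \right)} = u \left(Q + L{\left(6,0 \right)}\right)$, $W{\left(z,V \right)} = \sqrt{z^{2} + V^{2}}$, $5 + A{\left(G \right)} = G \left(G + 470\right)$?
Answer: $325187 - 581 \sqrt{377} \approx 3.1391 \cdot 10^{5}$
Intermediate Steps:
$L{\left(h,j \right)} = -8$ ($L{\left(h,j \right)} = \left(-2\right) 4 = -8$)
$A{\left(G \right)} = -5 + G \left(470 + G\right)$ ($A{\left(G \right)} = -5 + G \left(G + 470\right) = -5 + G \left(470 + G\right)$)
$W{\left(z,V \right)} = \sqrt{V^{2} + z^{2}}$
$a{\left(u,Q \right)} = u \left(-8 + Q\right)$ ($a{\left(u,Q \right)} = u \left(Q - 8\right) = u \left(-8 + Q\right)$)
$A{\left(378 \right)} + a{\left(-581,W{\left(-4,Z \right)} \right)} = \left(-5 + 378^{2} + 470 \cdot 378\right) - 581 \left(-8 + \sqrt{19^{2} + \left(-4\right)^{2}}\right) = \left(-5 + 142884 + 177660\right) - 581 \left(-8 + \sqrt{361 + 16}\right) = 320539 - 581 \left(-8 + \sqrt{377}\right) = 320539 + \left(4648 - 581 \sqrt{377}\right) = 325187 - 581 \sqrt{377}$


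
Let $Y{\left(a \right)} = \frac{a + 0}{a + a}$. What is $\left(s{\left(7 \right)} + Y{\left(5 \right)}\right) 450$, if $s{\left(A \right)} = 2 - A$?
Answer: $-2025$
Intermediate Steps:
$Y{\left(a \right)} = \frac{1}{2}$ ($Y{\left(a \right)} = \frac{a}{2 a} = a \frac{1}{2 a} = \frac{1}{2}$)
$\left(s{\left(7 \right)} + Y{\left(5 \right)}\right) 450 = \left(\left(2 - 7\right) + \frac{1}{2}\right) 450 = \left(-5 + \frac{1}{2}\right) 450 = \left(- \frac{9}{2}\right) 450 = -2025$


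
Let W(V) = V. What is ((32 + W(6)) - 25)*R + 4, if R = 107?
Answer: 1395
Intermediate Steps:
((32 + W(6)) - 25)*R + 4 = ((32 + 6) - 25)*107 + 4 = (38 - 25)*107 + 4 = 13*107 + 4 = 1391 + 4 = 1395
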